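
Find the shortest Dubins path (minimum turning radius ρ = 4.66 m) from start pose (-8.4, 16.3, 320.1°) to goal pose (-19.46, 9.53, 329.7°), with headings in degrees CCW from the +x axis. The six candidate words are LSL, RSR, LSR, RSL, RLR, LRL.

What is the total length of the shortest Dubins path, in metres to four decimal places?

41.1765 m

Let ψ = atan2(Δy, Δx) = atan2(-6.77, -11.06) = -148.5285° be the start→goal bearing.
Normalize: d = |goal − start| / ρ = 12.967517/4.66 = 2.782729, α = (θ_start − ψ) mod 360° = 108.6285° = 1.895926 rad, β = (θ_goal − ψ) mod 360° = 118.2285° = 2.063477 rad.
Common terms: sin α = 0.947609, cos α = -0.319431, sin β = 0.881068, cos β = -0.472990, cos(α−β) = 0.985996, d² = 7.743581. Work in radians in the unit-radius frame; every candidate has L = ρ·(t + p + q).
LSL: p² = 2 + d² − 2cos(α−β) + 2d(sin α − sin β) = 8.141922; p = √p² = 2.853405; φ = atan2(cos β − cos α, d + sin α − sin β) = -0.053842 rad; t = (φ − α) mod 2π = 4.333418 rad, q = (β − φ) mod 2π = 2.117319 rad → L = 4.66·(4.333418 + 2.853405 + 2.117319) = 4.66·9.304142 = 43.357303 m
RSR: p² = 2 + d² − 2cos(α−β) + 2d(sin β − sin α) = 7.401255; p = √p² = 2.720525; φ = atan2(cos α − cos β, d − sin α + sin β) = 0.056474 rad; t = (α − φ) mod 2π = 1.839451 rad, q = (φ − β) mod 2π = 4.276182 rad → L = 4.66·(1.839451 + 2.720525 + 4.276182) = 4.66·8.836158 = 41.176498 m
LSR: p² = d² − 2 + 2cos(α−β) + 2d(sin α + sin β) = 17.893000; p = √p² = 4.230012; φ = atan2(−cos α − cos β, d + sin α + sin β) − atan2(−2, p) = 0.611839 rad; t = (φ − α) mod 2π = 4.999098 rad, q = (φ − β) mod 2π = 4.831547 rad → L = 4.66·(4.999098 + 4.230012 + 4.831547) = 4.66·14.060657 = 65.522662 m
RSL: p² = d² − 2 + 2cos(α−β) − 2d(sin α + sin β) = -2.461854 < 0 → infeasible
RLR: c = (6 − d² + 2cos(α−β) + 2d(sin α − sin β))/8 = 0.074843; p = 2π − arccos c = 4.787302 rad; φ = atan2(cos α − cos β, d − sin α + sin β) = 0.056474 rad; t = (α − φ + p/2) mod 2π = 4.233102 rad, q = (α − β − t + p) mod 2π = 0.386648 rad → L = 4.66·(4.233102 + 4.787302 + 0.386648) = 4.66·9.407053 = 43.836866 m
LRL: c = (6 − d² + 2cos(α−β) − 2d(sin α − sin β))/8 = -0.017740; p = 2π − arccos c = 4.694648 rad; φ = atan2(cos β − cos α, d + sin α − sin β) = -0.053842 rad; t = (φ − α + p/2) mod 2π = 0.397556 rad, q = (β − α − t + p) mod 2π = 4.464643 rad → L = 4.66·(0.397556 + 4.694648 + 4.464643) = 4.66·9.556847 = 44.534908 m
Shortest: RSR with L = 41.176498 m ≈ 41.1765 m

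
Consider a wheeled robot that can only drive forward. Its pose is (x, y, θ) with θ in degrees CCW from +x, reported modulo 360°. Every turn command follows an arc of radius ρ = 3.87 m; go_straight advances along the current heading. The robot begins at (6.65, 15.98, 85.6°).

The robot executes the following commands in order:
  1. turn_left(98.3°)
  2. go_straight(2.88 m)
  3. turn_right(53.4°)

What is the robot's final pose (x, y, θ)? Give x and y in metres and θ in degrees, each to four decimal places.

set_pose: (x, y, θ) = (6.6500, 15.9800, 85.6000°), ρ = 3.87
turn_left(98.3°): centre at ρ to the left, rotate +98.3° → (2.5282, 20.1379, 183.9000°)
go_straight(2.88): x += 2.88·cos θ, y += 2.88·sin θ → (-0.3451, 19.9421, 183.9000°)
turn_right(53.4°): centre at ρ to the right, rotate −53.4° → (-3.5511, 21.2897, 130.5000°)

(-3.5511, 21.2897, 130.5000°)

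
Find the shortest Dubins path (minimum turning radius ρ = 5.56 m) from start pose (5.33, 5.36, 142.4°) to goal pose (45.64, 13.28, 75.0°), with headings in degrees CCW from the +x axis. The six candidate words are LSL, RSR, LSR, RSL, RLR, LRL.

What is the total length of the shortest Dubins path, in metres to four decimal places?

53.2546 m

Let ψ = atan2(Δy, Δx) = atan2(7.92, 40.31) = 11.1157° be the start→goal bearing.
Normalize: d = |goal − start| / ρ = 41.080683/5.56 = 7.388612, α = (θ_start − ψ) mod 360° = 131.2843° = 2.291343 rad, β = (θ_goal − ψ) mod 360° = 63.8843° = 1.114991 rad.
Common terms: sin α = 0.751445, cos α = -0.659795, sin β = 0.897907, cos β = 0.440186, cos(α−β) = 0.384295, d² = 54.591588. Work in radians in the unit-radius frame; every candidate has L = ρ·(t + p + q).
LSL: p² = 2 + d² − 2cos(α−β) + 2d(sin α − sin β) = 53.658703; p = √p² = 7.325210; φ = atan2(cos β − cos α, d + sin α − sin β) = 0.150734 rad; t = (φ − α) mod 2π = 4.142576 rad, q = (β − φ) mod 2π = 0.964257 rad → L = 5.56·(4.142576 + 7.325210 + 0.964257) = 5.56·12.432043 = 69.122162 m
RSR: p² = 2 + d² − 2cos(α−β) + 2d(sin β − sin α) = 57.987291; p = √p² = 7.614939; φ = atan2(cos α − cos β, d − sin α + sin β) = -0.144958 rad; t = (α − φ) mod 2π = 2.436300 rad, q = (φ − β) mod 2π = 5.023237 rad → L = 5.56·(2.436300 + 7.614939 + 5.023237) = 5.56·15.074476 = 83.814086 m
LSR: p² = d² − 2 + 2cos(α−β) + 2d(sin α + sin β) = 77.733023; p = √p² = 8.816633; φ = atan2(−cos α − cos β, d + sin α + sin β) − atan2(−2, p) = 0.247363 rad; t = (φ − α) mod 2π = 4.239205 rad, q = (φ − β) mod 2π = 5.415557 rad → L = 5.56·(4.239205 + 8.816633 + 5.415557) = 5.56·18.471396 = 102.700959 m
RSL: p² = d² − 2 + 2cos(α−β) − 2d(sin α + sin β) = 28.987333; p = √p² = 5.383989; φ = atan2(cos α + cos β, d − sin α − sin β) − atan2(2, p) = -0.393920 rad; t = (α − φ) mod 2π = 2.685262 rad, q = (β − φ) mod 2π = 1.508911 rad → L = 5.56·(2.685262 + 5.383989 + 1.508911) = 5.56·9.578162 = 53.254579 m
RLR: c = (6 − d² + 2cos(α−β) + 2d(sin α − sin β))/8 = -6.248411, |c| > 1 → infeasible
LRL: c = (6 − d² + 2cos(α−β) − 2d(sin α − sin β))/8 = -5.707338, |c| > 1 → infeasible
Shortest: RSL with L = 53.254579 m ≈ 53.2546 m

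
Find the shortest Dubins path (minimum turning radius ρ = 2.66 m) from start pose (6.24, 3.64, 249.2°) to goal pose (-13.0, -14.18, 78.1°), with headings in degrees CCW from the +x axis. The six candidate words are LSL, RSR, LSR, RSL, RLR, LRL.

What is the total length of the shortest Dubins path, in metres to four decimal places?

31.8857 m

Let ψ = atan2(Δy, Δx) = atan2(-17.82, -19.24) = -137.1943° be the start→goal bearing.
Normalize: d = |goal − start| / ρ = 26.224607/2.66 = 9.858875, α = (θ_start − ψ) mod 360° = 26.3943° = 0.460667 rad, β = (θ_goal − ψ) mod 360° = 215.2943° = 3.757594 rad.
Common terms: sin α = 0.444546, cos α = 0.895756, sin β = -0.577776, cos β = -0.816195, cos(α−β) = -0.987960, d² = 97.197411. Work in radians in the unit-radius frame; every candidate has L = ρ·(t + p + q).
LSL: p² = 2 + d² − 2cos(α−β) + 2d(sin α − sin β) = 121.331221; p = √p² = 11.015045; φ = atan2(cos β − cos α, d + sin α − sin β) = -0.156052 rad; t = (φ − α) mod 2π = 5.666466 rad, q = (β − φ) mod 2π = 3.913646 rad → L = 2.66·(5.666466 + 11.015045 + 3.913646) = 2.66·20.595157 = 54.783119 m
RSR: p² = 2 + d² − 2cos(α−β) + 2d(sin β − sin α) = 81.015440; p = √p² = 9.000858; φ = atan2(cos α − cos β, d − sin α + sin β) = 0.191365 rad; t = (α − φ) mod 2π = 0.269303 rad, q = (φ − β) mod 2π = 2.716956 rad → L = 2.66·(0.269303 + 9.000858 + 2.716956) = 2.66·11.987116 = 31.885729 m
LSR: p² = d² − 2 + 2cos(α−β) + 2d(sin α + sin β) = 90.594488; p = √p² = 9.518114; φ = atan2(−cos α − cos β, d + sin α + sin β) − atan2(−2, p) = 0.198932 rad; t = (φ − α) mod 2π = 6.021450 rad, q = (φ − β) mod 2π = 2.724523 rad → L = 2.66·(6.021450 + 9.518114 + 2.724523) = 2.66·18.264087 = 48.582472 m
RSL: p² = d² − 2 + 2cos(α−β) − 2d(sin α + sin β) = 95.848494; p = √p² = 9.790224; φ = atan2(cos α + cos β, d − sin α − sin β) − atan2(2, p) = -0.193551 rad; t = (α − φ) mod 2π = 0.654218 rad, q = (β − φ) mod 2π = 3.951145 rad → L = 2.66·(0.654218 + 9.790224 + 3.951145) = 2.66·14.395587 = 38.292261 m
RLR: c = (6 − d² + 2cos(α−β) + 2d(sin α − sin β))/8 = -9.126930, |c| > 1 → infeasible
LRL: c = (6 − d² + 2cos(α−β) − 2d(sin α − sin β))/8 = -14.166403, |c| > 1 → infeasible
Shortest: RSR with L = 31.885729 m ≈ 31.8857 m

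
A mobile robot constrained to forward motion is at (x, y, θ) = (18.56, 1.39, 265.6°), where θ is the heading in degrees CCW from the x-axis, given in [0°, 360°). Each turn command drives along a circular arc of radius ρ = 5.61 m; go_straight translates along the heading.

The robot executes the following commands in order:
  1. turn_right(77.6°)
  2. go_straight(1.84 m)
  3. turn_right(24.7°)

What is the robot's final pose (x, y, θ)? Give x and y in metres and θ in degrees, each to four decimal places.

set_pose: (x, y, θ) = (18.5600, 1.3900, 265.6000°), ρ = 5.61
turn_right(77.6°): centre at ρ to the right, rotate −77.6° → (13.7473, -3.7350, 188.0000°)
go_straight(1.84): x += 1.84·cos θ, y += 1.84·sin θ → (11.9252, -3.9911, 188.0000°)
turn_right(24.7°): centre at ρ to the right, rotate −24.7° → (9.5323, -3.8091, 163.3000°)

(9.5323, -3.8091, 163.3000°)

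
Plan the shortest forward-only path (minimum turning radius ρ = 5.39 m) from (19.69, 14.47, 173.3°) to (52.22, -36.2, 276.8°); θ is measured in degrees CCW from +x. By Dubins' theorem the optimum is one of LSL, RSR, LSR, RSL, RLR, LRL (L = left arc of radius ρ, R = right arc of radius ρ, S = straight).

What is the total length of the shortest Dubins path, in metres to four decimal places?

Let ψ = atan2(Δy, Δx) = atan2(-50.67, 32.53) = -57.2996° be the start→goal bearing.
Normalize: d = |goal − start| / ρ = 60.213369/5.39 = 11.171311, α = (θ_start − ψ) mod 360° = 230.5996° = 4.024723 rad, β = (θ_goal − ψ) mod 360° = 334.0996° = 5.831139 rad.
Common terms: sin α = -0.772730, cos α = -0.634735, sin β = -0.436807, cos β = 0.899555, cos(α−β) = -0.233445, d² = 124.798200. Work in radians in the unit-radius frame; every candidate has L = ρ·(t + p + q).
LSL: p² = 2 + d² − 2cos(α−β) + 2d(sin α − sin β) = 119.759704; p = √p² = 10.943478; φ = atan2(cos β − cos α, d + sin α − sin β) = 0.140665 rad; t = (φ − α) mod 2π = 2.399127 rad, q = (β − φ) mod 2π = 5.690474 rad → L = 5.39·(2.399127 + 10.943478 + 5.690474) = 5.39·19.033079 = 102.588295 m
RSR: p² = 2 + d² − 2cos(α−β) + 2d(sin β − sin α) = 134.770479; p = √p² = 11.609069; φ = atan2(cos α − cos β, d − sin α + sin β) = -0.132551 rad; t = (α − φ) mod 2π = 4.157274 rad, q = (φ − β) mod 2π = 0.319496 rad → L = 5.39·(4.157274 + 11.609069 + 0.319496) = 5.39·16.085838 = 86.702669 m
LSR: p² = d² − 2 + 2cos(α−β) + 2d(sin α + sin β) = 95.307081; p = √p² = 9.762535; φ = atan2(−cos α − cos β, d + sin α + sin β) − atan2(−2, p) = 0.175492 rad; t = (φ − α) mod 2π = 2.433954 rad, q = (φ − β) mod 2π = 0.627538 rad → L = 5.39·(2.433954 + 9.762535 + 0.627538) = 5.39·12.824026 = 69.121501 m
RSL: p² = d² − 2 + 2cos(α−β) − 2d(sin α + sin β) = 149.355539; p = √p² = 12.221110; φ = atan2(cos α + cos β, d − sin α − sin β) − atan2(2, p) = -0.140827 rad; t = (α − φ) mod 2π = 4.165550 rad, q = (β − φ) mod 2π = 5.971966 rad → L = 5.39·(4.165550 + 12.221110 + 5.971966) = 5.39·22.358627 = 120.512998 m
RLR: c = (6 − d² + 2cos(α−β) + 2d(sin α − sin β))/8 = -15.846310, |c| > 1 → infeasible
LRL: c = (6 − d² + 2cos(α−β) − 2d(sin α − sin β))/8 = -13.969963, |c| > 1 → infeasible
Shortest: LSR with L = 69.121501 m ≈ 69.1215 m

69.1215 m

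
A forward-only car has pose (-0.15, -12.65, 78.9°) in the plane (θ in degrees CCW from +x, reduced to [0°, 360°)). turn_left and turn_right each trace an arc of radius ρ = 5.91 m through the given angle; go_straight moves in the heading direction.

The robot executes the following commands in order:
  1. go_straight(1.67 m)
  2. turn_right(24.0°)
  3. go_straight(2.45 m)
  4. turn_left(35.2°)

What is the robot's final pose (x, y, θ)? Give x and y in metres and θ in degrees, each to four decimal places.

set_pose: (x, y, θ) = (-0.1500, -12.6500, 78.9000°), ρ = 5.91
go_straight(1.67): x += 1.67·cos θ, y += 1.67·sin θ → (0.1715, -11.0112, 78.9000°)
turn_right(24.0°): centre at ρ to the right, rotate −24.0° → (1.1357, -8.7508, 54.9000°)
go_straight(2.45): x += 2.45·cos θ, y += 2.45·sin θ → (2.5444, -6.7463, 54.9000°)
turn_left(35.2°): centre at ρ to the left, rotate +35.2° → (3.6192, -3.3377, 90.1000°)

(3.6192, -3.3377, 90.1000°)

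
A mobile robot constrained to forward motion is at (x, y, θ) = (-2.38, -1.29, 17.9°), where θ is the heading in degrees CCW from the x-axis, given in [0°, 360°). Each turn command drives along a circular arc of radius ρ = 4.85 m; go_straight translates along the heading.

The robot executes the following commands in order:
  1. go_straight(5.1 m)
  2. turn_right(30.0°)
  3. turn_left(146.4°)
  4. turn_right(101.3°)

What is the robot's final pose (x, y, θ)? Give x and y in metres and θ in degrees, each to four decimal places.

set_pose: (x, y, θ) = (-2.3800, -1.2900, 17.9000°), ρ = 4.85
go_straight(5.1): x += 5.1·cos θ, y += 5.1·sin θ → (2.4731, 0.2775, 17.9000°)
turn_right(30.0°): centre at ρ to the right, rotate −30.0° → (4.9805, 0.4045, -12.1000° ≡ 347.9000°)
turn_left(146.4°): centre at ρ to the left, rotate +146.4° → (9.4682, 8.5341, 494.3000° ≡ 134.3000°)
turn_right(101.3°): centre at ρ to the right, rotate −101.3° → (10.2978, 15.9890, 33.0000°)

(10.2978, 15.9890, 33.0000°)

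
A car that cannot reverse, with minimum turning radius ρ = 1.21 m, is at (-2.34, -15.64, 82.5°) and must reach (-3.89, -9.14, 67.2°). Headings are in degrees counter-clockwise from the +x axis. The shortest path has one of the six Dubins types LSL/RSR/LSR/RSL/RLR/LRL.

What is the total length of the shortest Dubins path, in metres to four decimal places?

6.7508 m

Let ψ = atan2(Δy, Δx) = atan2(6.50, -1.55) = 103.4124° be the start→goal bearing.
Normalize: d = |goal − start| / ρ = 6.682253/1.21 = 5.522523, α = (θ_start − ψ) mod 360° = 339.0876° = 5.918196 rad, β = (θ_goal − ψ) mod 360° = 323.7876° = 5.651160 rad.
Common terms: sin α = -0.356939, cos α = 0.934128, sin β = -0.590780, cos β = 0.806833, cos(α−β) = 0.964557, d² = 30.498258. Work in radians in the unit-radius frame; every candidate has L = ρ·(t + p + q).
LSL: p² = 2 + d² − 2cos(α−β) + 2d(sin α − sin β) = 33.151919; p = √p² = 5.757770; φ = atan2(cos β − cos α, d + sin α − sin β) = -0.022110 rad; t = (φ − α) mod 2π = 0.342879 rad, q = (β − φ) mod 2π = 5.673271 rad → L = 1.21·(0.342879 + 5.757770 + 5.673271) = 1.21·11.773920 = 14.246444 m
RSR: p² = 2 + d² − 2cos(α−β) + 2d(sin β − sin α) = 27.986368; p = √p² = 5.290214; φ = atan2(cos α − cos β, d − sin α + sin β) = 0.024065 rad; t = (α − φ) mod 2π = 5.894131 rad, q = (φ − β) mod 2π = 0.656089 rad → L = 1.21·(5.894131 + 5.290214 + 0.656089) = 1.21·11.840435 = 14.326926 m
LSR: p² = d² − 2 + 2cos(α−β) + 2d(sin α + sin β) = 19.959772; p = √p² = 4.467636; φ = atan2(−cos α − cos β, d + sin α + sin β) − atan2(−2, p) = 0.057279 rad; t = (φ − α) mod 2π = 0.422268 rad, q = (φ − β) mod 2π = 0.689303 rad → L = 1.21·(0.422268 + 4.467636 + 0.689303) = 1.21·5.579207 = 6.750841 m
RSL: p² = d² − 2 + 2cos(α−β) − 2d(sin α + sin β) = 40.894975; p = √p² = 6.394918; φ = atan2(cos α + cos β, d − sin α − sin β) − atan2(2, p) = -0.040264 rad; t = (α − φ) mod 2π = 5.958460 rad, q = (β − φ) mod 2π = 5.691425 rad → L = 1.21·(5.958460 + 6.394918 + 5.691425) = 1.21·18.044803 = 21.834212 m
RLR: c = (6 − d² + 2cos(α−β) + 2d(sin α − sin β))/8 = -2.498296, |c| > 1 → infeasible
LRL: c = (6 − d² + 2cos(α−β) − 2d(sin α − sin β))/8 = -3.143990, |c| > 1 → infeasible
Shortest: LSR with L = 6.750841 m ≈ 6.7508 m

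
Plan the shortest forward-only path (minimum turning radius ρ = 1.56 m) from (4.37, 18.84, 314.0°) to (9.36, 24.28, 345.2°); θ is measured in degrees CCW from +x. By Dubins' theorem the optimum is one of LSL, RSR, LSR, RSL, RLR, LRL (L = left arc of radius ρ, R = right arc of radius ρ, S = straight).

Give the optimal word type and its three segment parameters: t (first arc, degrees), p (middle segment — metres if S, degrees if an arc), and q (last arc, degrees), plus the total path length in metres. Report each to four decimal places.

Let ψ = atan2(Δy, Δx) = atan2(5.44, 4.99) = 47.4705° be the start→goal bearing.
Normalize: d = |goal − start| / ρ = 7.381985/1.56 = 4.732042, α = (θ_start − ψ) mod 360° = 266.5295° = 4.651818 rad, β = (θ_goal − ψ) mod 360° = 297.7295° = 5.196360 rad.
Common terms: sin α = -0.998166, cos α = -0.060534, sin β = -0.885154, cos β = 0.465298, cos(α−β) = 0.855364, d² = 22.392217. Work in radians in the unit-radius frame; every candidate has L = ρ·(t + p + q).
LSL: p² = 2 + d² − 2cos(α−β) + 2d(sin α − sin β) = 21.611933; p = √p² = 4.648864; φ = atan2(cos β − cos α, d + sin α − sin β) = 0.113352 rad; t = (φ − α) mod 2π = 1.744720 rad, q = (β − φ) mod 2π = 5.083008 rad → L = 1.56·(1.744720 + 4.648864 + 5.083008) = 1.56·11.476592 = 17.903483 m
RSR: p² = 2 + d² − 2cos(α−β) + 2d(sin β − sin α) = 23.751045; p = √p² = 4.873504; φ = atan2(cos α − cos β, d − sin α + sin β) = -0.108107 rad; t = (α − φ) mod 2π = 4.759924 rad, q = (φ − β) mod 2π = 0.978718 rad → L = 1.56·(4.759924 + 4.873504 + 0.978718) = 1.56·10.612147 = 16.554949 m
LSR: p² = d² − 2 + 2cos(α−β) + 2d(sin α + sin β) = 4.279047; p = √p² = 2.068586; φ = atan2(−cos α − cos β, d + sin α + sin β) − atan2(−2, p) = 0.627401 rad; t = (φ − α) mod 2π = 2.258769 rad, q = (φ − β) mod 2π = 1.714226 rad → L = 1.56·(2.258769 + 2.068586 + 1.714226) = 1.56·6.041580 = 9.424865 m
RSL: p² = d² − 2 + 2cos(α−β) − 2d(sin α + sin β) = 39.926844; p = √p² = 6.318769; φ = atan2(cos α + cos β, d − sin α − sin β) − atan2(2, p) = -0.245431 rad; t = (α − φ) mod 2π = 4.897249 rad, q = (β − φ) mod 2π = 5.441792 rad → L = 1.56·(4.897249 + 6.318769 + 5.441792) = 1.56·16.657810 = 25.986183 m
RLR: c = (6 − d² + 2cos(α−β) + 2d(sin α − sin β))/8 = -1.968881, |c| > 1 → infeasible
LRL: c = (6 − d² + 2cos(α−β) − 2d(sin α − sin β))/8 = -1.701492, |c| > 1 → infeasible
Shortest: LSR with L = 9.424865 m ≈ 9.4249 m
Convert LSR to answer units (arcs ×180/π): t = 2.258769·180/π = 129.4179°, p = ρ·p = 1.56·2.068586 = 3.2270 m, q = 1.714226·180/π = 98.2179°, L = 9.4249 m.

LSR: t = 129.4179°, p = 3.2270 m, q = 98.2179°, L = 9.4249 m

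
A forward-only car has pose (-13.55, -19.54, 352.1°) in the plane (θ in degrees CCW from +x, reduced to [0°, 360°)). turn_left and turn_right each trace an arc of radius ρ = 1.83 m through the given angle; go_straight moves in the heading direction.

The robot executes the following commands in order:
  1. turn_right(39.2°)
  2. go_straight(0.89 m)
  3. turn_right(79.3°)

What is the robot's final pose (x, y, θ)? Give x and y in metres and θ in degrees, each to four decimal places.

set_pose: (x, y, θ) = (-13.5500, -19.5400, 352.1000°), ρ = 1.83
turn_right(39.2°): centre at ρ to the right, rotate −39.2° → (-12.4610, -20.1069, 312.9000°)
go_straight(0.89): x += 0.89·cos θ, y += 0.89·sin θ → (-11.8551, -20.7589, 312.9000°)
turn_right(79.3°): centre at ρ to the right, rotate −79.3° → (-11.7227, -23.0906, 233.6000°)

(-11.7227, -23.0906, 233.6000°)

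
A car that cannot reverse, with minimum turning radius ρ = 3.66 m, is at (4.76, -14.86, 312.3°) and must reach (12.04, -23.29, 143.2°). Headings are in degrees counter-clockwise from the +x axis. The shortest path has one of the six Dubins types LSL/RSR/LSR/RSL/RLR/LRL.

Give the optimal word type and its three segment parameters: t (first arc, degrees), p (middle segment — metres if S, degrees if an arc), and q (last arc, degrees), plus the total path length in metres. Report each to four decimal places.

Let ψ = atan2(Δy, Δx) = atan2(-8.43, 7.28) = -49.1867° be the start→goal bearing.
Normalize: d = |goal − start| / ρ = 11.138371/3.66 = 3.043271, α = (θ_start − ψ) mod 360° = 1.4867° = 0.025948 rad, β = (θ_goal − ψ) mod 360° = 192.3867° = 3.357781 rad.
Common terms: sin α = 0.025945, cos α = 0.999663, sin β = -0.214508, cos β = -0.976722, cos(α−β) = -0.981959, d² = 9.261496. Work in radians in the unit-radius frame; every candidate has L = ρ·(t + p + q).
LSL: p² = 2 + d² − 2cos(α−β) + 2d(sin α − sin β) = 14.688941; p = √p² = 3.832615; φ = atan2(cos β − cos α, d + sin α − sin β) = -0.541796 rad; t = (φ − α) mod 2π = 5.715442 rad, q = (β − φ) mod 2π = 3.899577 rad → L = 3.66·(5.715442 + 3.832615 + 3.899577) = 3.66·13.447634 = 49.218341 m
RSR: p² = 2 + d² − 2cos(α−β) + 2d(sin β − sin α) = 11.761887; p = √p² = 3.429561; φ = atan2(cos α − cos β, d − sin α + sin β) = 0.614169 rad; t = (α − φ) mod 2π = 5.694964 rad, q = (φ − β) mod 2π = 3.539573 rad → L = 3.66·(5.694964 + 3.429561 + 3.539573) = 3.66·12.664098 = 46.350598 m
LSR: p² = d² − 2 + 2cos(α−β) + 2d(sin α + sin β) = 4.149878; p = √p² = 2.037125; φ = atan2(−cos α − cos β, d + sin α + sin β) − atan2(−2, p) = 0.768166 rad; t = (φ − α) mod 2π = 0.742219 rad, q = (φ − β) mod 2π = 3.693571 rad → L = 3.66·(0.742219 + 2.037125 + 3.693571) = 3.66·6.472914 = 23.690867 m
RSL: p² = d² − 2 + 2cos(α−β) − 2d(sin α + sin β) = 6.445280; p = √p² = 2.538756; φ = atan2(cos α + cos β, d − sin α − sin β) − atan2(2, p) = -0.660151 rad; t = (α − φ) mod 2π = 0.686099 rad, q = (β − φ) mod 2π = 4.017933 rad → L = 3.66·(0.686099 + 2.538756 + 4.017933) = 3.66·7.242787 = 26.508601 m
RLR: c = (6 − d² + 2cos(α−β) + 2d(sin α − sin β))/8 = -0.470236; p = 2π − arccos c = 4.222831 rad; φ = atan2(cos α − cos β, d − sin α + sin β) = 0.614169 rad; t = (α − φ + p/2) mod 2π = 1.523194 rad, q = (α − β − t + p) mod 2π = 5.650989 rad → L = 3.66·(1.523194 + 4.222831 + 5.650989) = 3.66·11.397014 = 41.713071 m
LRL: c = (6 − d² + 2cos(α−β) − 2d(sin α − sin β))/8 = -0.836118; p = 2π − arccos c = 3.722222 rad; φ = atan2(cos β − cos α, d + sin α − sin β) = -0.541796 rad; t = (φ − α + p/2) mod 2π = 1.293368 rad, q = (β − α − t + p) mod 2π = 5.760688 rad → L = 3.66·(1.293368 + 3.722222 + 5.760688) = 3.66·10.776277 = 39.441175 m
Shortest: LSR with L = 23.690867 m ≈ 23.6909 m
Convert LSR to answer units (arcs ×180/π): t = 0.742219·180/π = 42.5260°, p = ρ·p = 3.66·2.037125 = 7.4559 m, q = 3.693571·180/π = 211.6260°, L = 23.6909 m.

LSR: t = 42.5260°, p = 7.4559 m, q = 211.6260°, L = 23.6909 m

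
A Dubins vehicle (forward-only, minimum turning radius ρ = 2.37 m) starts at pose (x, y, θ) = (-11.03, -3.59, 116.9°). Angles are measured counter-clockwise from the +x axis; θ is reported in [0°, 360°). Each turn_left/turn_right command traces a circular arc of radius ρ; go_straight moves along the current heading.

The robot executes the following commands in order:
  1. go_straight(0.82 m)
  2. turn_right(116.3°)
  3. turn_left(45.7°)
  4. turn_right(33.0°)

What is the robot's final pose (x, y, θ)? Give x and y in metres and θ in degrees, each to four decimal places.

set_pose: (x, y, θ) = (-11.0300, -3.5900, 116.9000°), ρ = 2.37
go_straight(0.82): x += 0.82·cos θ, y += 0.82·sin θ → (-11.4010, -2.8587, 116.9000°)
turn_right(116.3°): centre at ρ to the right, rotate −116.3° → (-9.3123, 0.5834, 0.6000°)
turn_left(45.7°): centre at ρ to the left, rotate +45.7° → (-7.6236, 1.3159, 46.3000°)
turn_right(33.0°): centre at ρ to the right, rotate −33.0° → (-6.4554, 1.9849, 13.3000°)

(-6.4554, 1.9849, 13.3000°)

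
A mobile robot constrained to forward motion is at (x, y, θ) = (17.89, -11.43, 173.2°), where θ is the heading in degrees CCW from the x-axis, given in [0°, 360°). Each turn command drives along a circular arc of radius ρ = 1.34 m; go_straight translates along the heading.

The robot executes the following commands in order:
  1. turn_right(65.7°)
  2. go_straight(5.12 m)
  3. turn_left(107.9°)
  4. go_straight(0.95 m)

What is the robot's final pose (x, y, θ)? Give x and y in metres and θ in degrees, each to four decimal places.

set_pose: (x, y, θ) = (17.8900, -11.4300, 173.2000°), ρ = 1.34
turn_right(65.7°): centre at ρ to the right, rotate −65.7° → (16.7707, -10.5024, 107.5000°)
go_straight(5.12): x += 5.12·cos θ, y += 5.12·sin θ → (15.2311, -5.6193, 107.5000°)
turn_left(107.9°): centre at ρ to the left, rotate +107.9° → (13.1768, -4.9300, 215.4000°)
go_straight(0.95): x += 0.95·cos θ, y += 0.95·sin θ → (12.4025, -5.4803, 215.4000°)

(12.4025, -5.4803, 215.4000°)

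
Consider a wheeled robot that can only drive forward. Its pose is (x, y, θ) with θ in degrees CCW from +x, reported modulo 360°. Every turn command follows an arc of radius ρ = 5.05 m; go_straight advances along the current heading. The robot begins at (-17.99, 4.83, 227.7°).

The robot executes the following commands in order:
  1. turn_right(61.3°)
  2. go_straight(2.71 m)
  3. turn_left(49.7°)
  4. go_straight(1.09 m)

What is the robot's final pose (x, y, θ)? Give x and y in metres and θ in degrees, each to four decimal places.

(-30.5902, 2.4873, 216.1000°)

set_pose: (x, y, θ) = (-17.9900, 4.8300, 227.7000°), ρ = 5.05
turn_right(61.3°): centre at ρ to the right, rotate −61.3° → (-22.9126, 3.3203, 166.4000°)
go_straight(2.71): x += 2.71·cos θ, y += 2.71·sin θ → (-25.5466, 3.9575, 166.4000°)
turn_left(49.7°): centre at ρ to the left, rotate +49.7° → (-29.7095, 3.1295, 216.1000°)
go_straight(1.09): x += 1.09·cos θ, y += 1.09·sin θ → (-30.5902, 2.4873, 216.1000°)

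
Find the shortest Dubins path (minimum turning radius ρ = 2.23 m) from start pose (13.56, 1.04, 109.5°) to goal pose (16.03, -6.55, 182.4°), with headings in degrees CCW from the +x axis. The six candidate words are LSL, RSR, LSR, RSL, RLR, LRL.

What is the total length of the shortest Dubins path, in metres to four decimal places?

17.2867 m

Let ψ = atan2(Δy, Δx) = atan2(-7.59, 2.47) = -71.9737° be the start→goal bearing.
Normalize: d = |goal − start| / ρ = 7.981792/2.23 = 3.579279, α = (θ_start − ψ) mod 360° = 181.4737° = 3.167313 rad, β = (θ_goal − ψ) mod 360° = 254.3737° = 4.439658 rad.
Common terms: sin α = -0.025717, cos α = -0.999669, sin β = -0.963039, cos β = -0.269363, cos(α−β) = 0.294040, d² = 12.811237. Work in radians in the unit-radius frame; every candidate has L = ρ·(t + p + q).
LSL: p² = 2 + d² − 2cos(α−β) + 2d(sin α − sin β) = 20.933027; p = √p² = 4.575262; φ = atan2(cos β − cos α, d + sin α − sin β) = 0.160306 rad; t = (φ − α) mod 2π = 3.276179 rad, q = (β − φ) mod 2π = 4.279351 rad → L = 2.23·(3.276179 + 4.575262 + 4.279351) = 2.23·12.130793 = 27.051668 m
RSR: p² = 2 + d² − 2cos(α−β) + 2d(sin β − sin α) = 7.513286; p = √p² = 2.741037; φ = atan2(cos α − cos β, d − sin α + sin β) = -0.269692 rad; t = (α − φ) mod 2π = 3.437004 rad, q = (φ − β) mod 2π = 1.573836 rad → L = 2.23·(3.437004 + 2.741037 + 1.573836) = 2.23·7.751878 = 17.286687 m
LSR: p² = d² − 2 + 2cos(α−β) + 2d(sin α + sin β) = 4.321251; p = √p² = 2.078762; φ = atan2(−cos α − cos β, d + sin α + sin β) − atan2(−2, p) = 1.221605 rad; t = (φ − α) mod 2π = 4.337478 rad, q = (φ − β) mod 2π = 3.065133 rad → L = 2.23·(4.337478 + 2.078762 + 3.065133) = 2.23·9.481372 = 21.143460 m
RSL: p² = d² − 2 + 2cos(α−β) − 2d(sin α + sin β) = 18.477385; p = √p² = 4.298533; φ = atan2(cos α + cos β, d − sin α − sin β) − atan2(2, p) = -0.706458 rad; t = (α − φ) mod 2π = 3.873770 rad, q = (β − φ) mod 2π = 5.146115 rad → L = 2.23·(3.873770 + 4.298533 + 5.146115) = 2.23·13.318419 = 29.700074 m
RLR: c = (6 − d² + 2cos(α−β) + 2d(sin α − sin β))/8 = 0.060839; p = 2π − arccos c = 4.773266 rad; φ = atan2(cos α − cos β, d − sin α + sin β) = -0.269692 rad; t = (α − φ + p/2) mod 2π = 5.823637 rad, q = (α − β − t + p) mod 2π = 3.960469 rad → L = 2.23·(5.823637 + 4.773266 + 3.960469) = 2.23·14.557372 = 32.462940 m
LRL: c = (6 − d² + 2cos(α−β) − 2d(sin α − sin β))/8 = -1.616628, |c| > 1 → infeasible
Shortest: RSR with L = 17.286687 m ≈ 17.2867 m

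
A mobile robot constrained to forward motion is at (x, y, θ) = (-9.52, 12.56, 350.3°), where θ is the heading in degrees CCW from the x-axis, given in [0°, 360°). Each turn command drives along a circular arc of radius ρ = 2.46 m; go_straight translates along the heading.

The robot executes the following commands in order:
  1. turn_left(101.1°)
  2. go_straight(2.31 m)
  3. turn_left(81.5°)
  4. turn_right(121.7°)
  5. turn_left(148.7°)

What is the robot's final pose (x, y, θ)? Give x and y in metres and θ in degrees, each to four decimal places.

(-13.2255, 27.5724, 199.9000°)

set_pose: (x, y, θ) = (-9.5200, 12.5600, 350.3000°), ρ = 2.46
turn_left(101.1°): centre at ρ to the left, rotate +101.1° → (-6.6463, 15.0449, 451.4000° ≡ 91.4000°)
go_straight(2.31): x += 2.31·cos θ, y += 2.31·sin θ → (-6.7027, 17.3542, 91.4000°)
turn_left(81.5°): centre at ρ to the left, rotate +81.5° → (-8.8579, 19.7353, 172.9000°)
turn_right(121.7°): centre at ρ to the right, rotate −121.7° → (-10.4710, 23.7179, 51.2000°)
turn_left(148.7°): centre at ρ to the left, rotate +148.7° → (-13.2255, 27.5724, 199.9000°)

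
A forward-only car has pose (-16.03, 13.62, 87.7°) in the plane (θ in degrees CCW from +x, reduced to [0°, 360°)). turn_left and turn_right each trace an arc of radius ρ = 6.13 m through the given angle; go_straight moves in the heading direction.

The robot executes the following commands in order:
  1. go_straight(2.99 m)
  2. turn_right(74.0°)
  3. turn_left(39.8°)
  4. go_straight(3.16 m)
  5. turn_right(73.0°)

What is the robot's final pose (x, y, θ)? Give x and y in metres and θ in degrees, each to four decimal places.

set_pose: (x, y, θ) = (-16.0300, 13.6200, 87.7000°), ρ = 6.13
go_straight(2.99): x += 2.99·cos θ, y += 2.99·sin θ → (-15.9100, 16.6076, 87.7000°)
turn_right(74.0°): centre at ρ to the right, rotate −74.0° → (-11.2368, 22.3172, 13.7000°)
turn_left(39.8°): centre at ρ to the left, rotate +39.8° → (-7.7609, 24.6265, 53.5000°)
go_straight(3.16): x += 3.16·cos θ, y += 3.16·sin θ → (-5.8813, 27.1667, 53.5000°)
turn_right(73.0°): centre at ρ to the right, rotate −73.0° → (1.0926, 29.2988, -19.5000° ≡ 340.5000°)

(1.0926, 29.2988, 340.5000°)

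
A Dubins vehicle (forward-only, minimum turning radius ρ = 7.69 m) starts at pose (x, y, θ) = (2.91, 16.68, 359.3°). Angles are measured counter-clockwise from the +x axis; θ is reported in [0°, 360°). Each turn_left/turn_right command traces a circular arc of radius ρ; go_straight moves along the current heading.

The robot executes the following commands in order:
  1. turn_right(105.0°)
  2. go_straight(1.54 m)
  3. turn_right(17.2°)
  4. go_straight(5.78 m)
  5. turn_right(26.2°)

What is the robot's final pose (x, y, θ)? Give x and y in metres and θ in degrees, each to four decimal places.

(3.2089, -3.9435, 210.9000°)

set_pose: (x, y, θ) = (2.9100, 16.6800, 359.3000°), ρ = 7.69
turn_right(105.0°): centre at ρ to the right, rotate −105.0° → (10.2192, 6.9097, 254.3000°)
go_straight(1.54): x += 1.54·cos θ, y += 1.54·sin θ → (9.8024, 5.4271, 254.3000°)
turn_right(17.2°): centre at ρ to the right, rotate −17.2° → (8.8560, 3.3310, 237.1000°)
go_straight(5.78): x += 5.78·cos θ, y += 5.78·sin θ → (5.7165, -1.5220, 237.1000°)
turn_right(26.2°): centre at ρ to the right, rotate −26.2° → (3.2089, -3.9435, 210.9000°)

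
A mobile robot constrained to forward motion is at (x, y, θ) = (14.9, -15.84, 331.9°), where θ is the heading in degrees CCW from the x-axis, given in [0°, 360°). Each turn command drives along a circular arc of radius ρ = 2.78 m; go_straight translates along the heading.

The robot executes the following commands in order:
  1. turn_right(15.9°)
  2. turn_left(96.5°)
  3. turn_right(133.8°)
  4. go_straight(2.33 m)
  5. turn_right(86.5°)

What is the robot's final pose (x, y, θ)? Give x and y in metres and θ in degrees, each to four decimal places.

set_pose: (x, y, θ) = (14.9000, -15.8400, 331.9000°), ρ = 2.78
turn_right(15.9°): centre at ρ to the right, rotate −15.9° → (15.5217, -16.2925, 316.0000°)
turn_left(96.5°): centre at ρ to the left, rotate +96.5° → (19.6584, -15.9851, 412.5000° ≡ 52.5000°)
turn_right(133.8°): centre at ρ to the right, rotate −133.8° → (24.6119, -17.2570, -81.3000° ≡ 278.7000°)
go_straight(2.33): x += 2.33·cos θ, y += 2.33·sin θ → (24.9644, -19.5602, 278.7000°)
turn_right(86.5°): centre at ρ to the right, rotate −86.5° → (22.8039, -22.6979, 192.2000°)

(22.8039, -22.6979, 192.2000°)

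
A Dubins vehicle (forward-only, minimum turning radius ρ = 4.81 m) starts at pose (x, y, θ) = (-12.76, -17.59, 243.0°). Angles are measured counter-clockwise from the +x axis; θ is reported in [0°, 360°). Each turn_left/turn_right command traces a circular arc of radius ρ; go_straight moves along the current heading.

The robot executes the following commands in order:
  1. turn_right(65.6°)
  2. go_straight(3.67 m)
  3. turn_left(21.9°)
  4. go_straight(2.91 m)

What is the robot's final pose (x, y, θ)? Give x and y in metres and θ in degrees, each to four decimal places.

set_pose: (x, y, θ) = (-12.7600, -17.5900, 243.0000°), ρ = 4.81
turn_right(65.6°): centre at ρ to the right, rotate −65.6° → (-17.2639, -20.2114, 177.4000°)
go_straight(3.67): x += 3.67·cos θ, y += 3.67·sin θ → (-20.9302, -20.0449, 177.4000°)
turn_left(21.9°): centre at ρ to the left, rotate +21.9° → (-22.7381, -20.3102, 199.3000°)
go_straight(2.91): x += 2.91·cos θ, y += 2.91·sin θ → (-25.4846, -21.2720, 199.3000°)

(-25.4846, -21.2720, 199.3000°)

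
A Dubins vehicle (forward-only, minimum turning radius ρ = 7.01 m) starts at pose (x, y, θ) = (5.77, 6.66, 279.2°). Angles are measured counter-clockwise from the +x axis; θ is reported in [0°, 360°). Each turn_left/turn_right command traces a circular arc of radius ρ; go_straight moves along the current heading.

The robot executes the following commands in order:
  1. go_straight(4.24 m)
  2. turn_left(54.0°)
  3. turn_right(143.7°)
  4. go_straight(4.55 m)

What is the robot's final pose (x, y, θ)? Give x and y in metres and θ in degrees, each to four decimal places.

(3.7158, -16.5836, 189.5000°)

set_pose: (x, y, θ) = (5.7700, 6.6600, 279.2000°), ρ = 7.01
go_straight(4.24): x += 4.24·cos θ, y += 4.24·sin θ → (6.4479, 2.4745, 279.2000°)
turn_left(54.0°): centre at ρ to the left, rotate +54.0° → (10.2071, -2.6617, 333.2000°)
turn_right(143.7°): centre at ρ to the right, rotate −143.7° → (8.2034, -15.8326, 189.5000°)
go_straight(4.55): x += 4.55·cos θ, y += 4.55·sin θ → (3.7158, -16.5836, 189.5000°)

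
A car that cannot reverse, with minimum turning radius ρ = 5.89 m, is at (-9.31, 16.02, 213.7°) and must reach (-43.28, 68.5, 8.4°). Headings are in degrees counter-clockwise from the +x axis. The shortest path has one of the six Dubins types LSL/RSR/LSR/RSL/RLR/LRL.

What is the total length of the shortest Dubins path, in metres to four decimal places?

72.4257 m

Let ψ = atan2(Δy, Δx) = atan2(52.48, -33.97) = 122.9147° be the start→goal bearing.
Normalize: d = |goal − start| / ρ = 62.514889/5.89 = 10.613733, α = (θ_start − ψ) mod 360° = 90.7853° = 1.584502 rad, β = (θ_goal − ψ) mod 360° = 245.4853° = 4.284526 rad.
Common terms: sin α = 0.999906, cos α = -0.013705, sin β = -0.909854, cos β = -0.414927, cos(α−β) = -0.904083, d² = 112.651333. Work in radians in the unit-radius frame; every candidate has L = ρ·(t + p + q).
LSL: p² = 2 + d² − 2cos(α−β) + 2d(sin α − sin β) = 156.998876; p = √p² = 12.529919; φ = atan2(cos β − cos α, d + sin α − sin β) = -0.032027 rad; t = (φ − α) mod 2π = 4.666657 rad, q = (β − φ) mod 2π = 4.316553 rad → L = 5.89·(4.666657 + 12.529919 + 4.316553) = 5.89·21.513129 = 126.712329 m
RSR: p² = 2 + d² − 2cos(α−β) + 2d(sin β − sin α) = 75.920119; p = √p² = 8.713215; φ = atan2(cos α − cos β, d − sin α + sin β) = 0.046064 rad; t = (α − φ) mod 2π = 1.538438 rad, q = (φ − β) mod 2π = 2.044723 rad → L = 5.89·(1.538438 + 8.713215 + 2.044723) = 5.89·12.296376 = 72.425656 m
LSR: p² = d² − 2 + 2cos(α−β) + 2d(sin α + sin β) = 110.754735; p = √p² = 10.524008; φ = atan2(−cos α − cos β, d + sin α + sin β) − atan2(−2, p) = 0.227826 rad; t = (φ − α) mod 2π = 4.926509 rad, q = (φ − β) mod 2π = 2.226485 rad → L = 5.89·(4.926509 + 10.524008 + 2.226485) = 5.89·17.677002 = 104.117542 m
RSL: p² = d² − 2 + 2cos(α−β) − 2d(sin α + sin β) = 106.931601; p = √p² = 10.340774; φ = atan2(cos α + cos β, d − sin α − sin β) − atan2(2, p) = -0.231758 rad; t = (α − φ) mod 2π = 1.816260 rad, q = (β − φ) mod 2π = 4.516284 rad → L = 5.89·(1.816260 + 10.340774 + 4.516284) = 5.89·16.673317 = 98.205838 m
RLR: c = (6 − d² + 2cos(α−β) + 2d(sin α − sin β))/8 = -8.490015, |c| > 1 → infeasible
LRL: c = (6 − d² + 2cos(α−β) − 2d(sin α − sin β))/8 = -18.624860, |c| > 1 → infeasible
Shortest: RSR with L = 72.425656 m ≈ 72.4257 m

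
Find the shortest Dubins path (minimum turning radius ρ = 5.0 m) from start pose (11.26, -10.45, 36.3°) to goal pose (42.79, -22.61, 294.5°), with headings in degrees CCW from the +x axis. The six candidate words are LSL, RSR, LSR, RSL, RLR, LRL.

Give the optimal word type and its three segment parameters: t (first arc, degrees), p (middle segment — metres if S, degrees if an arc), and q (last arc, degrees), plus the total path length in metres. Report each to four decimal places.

Let ψ = atan2(Δy, Δx) = atan2(-12.16, 31.53) = -21.0899° be the start→goal bearing.
Normalize: d = |goal − start| / ρ = 33.793587/5.0 = 6.758717, α = (θ_start − ψ) mod 360° = 57.3899° = 1.001642 rad, β = (θ_goal − ψ) mod 360° = 315.5899° = 5.508082 rad.
Common terms: sin α = 0.842357, cos α = 0.538920, sin β = -0.699790, cos β = 0.714349, cos(α−β) = -0.204496, d² = 45.680260. Work in radians in the unit-radius frame; every candidate has L = ρ·(t + p + q).
LSL: p² = 2 + d² − 2cos(α−β) + 2d(sin α − sin β) = 68.935121; p = √p² = 8.302718; φ = atan2(cos β − cos α, d + sin α − sin β) = 0.021131 rad; t = (φ − α) mod 2π = 5.302674 rad, q = (β − φ) mod 2π = 5.486951 rad → L = 5.0·(5.302674 + 8.302718 + 5.486951) = 5.0·19.092343 = 95.461716 m
RSR: p² = 2 + d² − 2cos(α−β) + 2d(sin β − sin α) = 27.243383; p = √p² = 5.219519; φ = atan2(cos α − cos β, d − sin α + sin β) = -0.033616 rad; t = (α − φ) mod 2π = 1.035258 rad, q = (φ − β) mod 2π = 0.741487 rad → L = 5.0·(1.035258 + 5.219519 + 0.741487) = 5.0·6.996265 = 34.981323 m
LSR: p² = d² − 2 + 2cos(α−β) + 2d(sin α + sin β) = 45.198410; p = √p² = 6.722976; φ = atan2(−cos α − cos β, d + sin α + sin β) − atan2(−2, p) = 0.109508 rad; t = (φ − α) mod 2π = 5.391052 rad, q = (φ − β) mod 2π = 0.884612 rad → L = 5.0·(5.391052 + 6.722976 + 0.884612) = 5.0·12.998640 = 64.993198 m
RSL: p² = d² − 2 + 2cos(α−β) − 2d(sin α + sin β) = 41.344126; p = √p² = 6.429940; φ = atan2(cos α + cos β, d − sin α − sin β) − atan2(2, p) = -0.114351 rad; t = (α − φ) mod 2π = 1.115993 rad, q = (β − φ) mod 2π = 5.622433 rad → L = 5.0·(1.115993 + 6.429940 + 5.622433) = 5.0·13.168366 = 65.841830 m
RLR: c = (6 − d² + 2cos(α−β) + 2d(sin α − sin β))/8 = -2.405423, |c| > 1 → infeasible
LRL: c = (6 − d² + 2cos(α−β) − 2d(sin α − sin β))/8 = -7.616890, |c| > 1 → infeasible
Shortest: RSR with L = 34.981323 m ≈ 34.9813 m
Convert RSR to answer units (arcs ×180/π): t = 1.035258·180/π = 59.3159°, p = ρ·p = 5.0·5.219519 = 26.0976 m, q = 0.741487·180/π = 42.4841°, L = 34.9813 m.

RSR: t = 59.3159°, p = 26.0976 m, q = 42.4841°, L = 34.9813 m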